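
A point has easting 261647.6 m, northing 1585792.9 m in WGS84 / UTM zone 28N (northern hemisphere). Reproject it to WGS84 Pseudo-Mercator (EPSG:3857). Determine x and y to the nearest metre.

Unproject from UTM 28N (λ₀ = -15°) → φ = 14.33389991°, λ = -17.20989973°.
Web Mercator (R = 6378137 m): x = -1915797.275 m, y = 1612552.085 m.

x -1915797 m, y 1612552 m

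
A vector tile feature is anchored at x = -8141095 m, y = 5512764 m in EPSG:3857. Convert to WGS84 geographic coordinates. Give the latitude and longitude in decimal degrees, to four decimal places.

lat 44.3050°, lon -73.1327°

R = 6378137 m. λ = x/R = -73.13270068°.
φ = 2·arctan(exp(y/R)) − 90° = 2·arctan(2.37340) − 90° = 44.30500261°.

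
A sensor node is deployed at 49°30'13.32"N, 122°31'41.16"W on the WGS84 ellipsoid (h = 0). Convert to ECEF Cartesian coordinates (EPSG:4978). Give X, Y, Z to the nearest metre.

WGS84: a = 6378137 m, e² = 0.006694380; N(φ) = a/√(1−e²sin²φ) = 6390518.587 m.
X = (N+h)·cosφ·cosλ = -2231507.529 m; Y = (N+h)·cosφ·sinλ = -3498977.141 m; Z = (N(1−e²)+h)·sinφ = 4827124.075 m.

X -2231508 m, Y -3498977 m, Z 4827124 m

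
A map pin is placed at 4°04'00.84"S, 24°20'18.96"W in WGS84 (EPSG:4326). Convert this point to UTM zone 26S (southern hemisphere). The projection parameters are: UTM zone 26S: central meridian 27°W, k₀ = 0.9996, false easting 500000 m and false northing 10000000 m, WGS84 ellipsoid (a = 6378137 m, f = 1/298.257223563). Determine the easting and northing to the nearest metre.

E 795512 m, N 9549991 m

Zone 26 central meridian λ₀ = 6×26 − 183 = -27°; Δλ = +2.6614°.
Transverse Mercator on WGS84 with k₀ = 0.9996 gives E = 795512.364 m, N = 9549990.763 m.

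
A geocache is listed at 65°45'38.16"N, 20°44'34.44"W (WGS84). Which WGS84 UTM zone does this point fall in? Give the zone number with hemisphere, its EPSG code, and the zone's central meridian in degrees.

Zone 27N (EPSG:32627), central meridian -21°

UTM zone = ⌊(λ + 180)/6⌋ + 1; -20.7429° ∈ [-24°, -18°) → zone 27.
Hemisphere: N (φ ≥ 0).
Central meridian λ₀ = 6×27 − 183 = -21°.
EPSG code: 32627.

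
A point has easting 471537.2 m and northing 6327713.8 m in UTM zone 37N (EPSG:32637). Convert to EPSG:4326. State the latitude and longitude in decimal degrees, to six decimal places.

lat 57.091900°, lon 38.530300°

Zone 37N: λ₀ = 39°, k₀ = 0.9996, false easting 500000 m.
Meridian distance M = (N − FN)/k₀ = 6330245.9 m.
Inverse transverse Mercator on WGS84 gives φ = 57.09189980°, λ = 38.53029962°.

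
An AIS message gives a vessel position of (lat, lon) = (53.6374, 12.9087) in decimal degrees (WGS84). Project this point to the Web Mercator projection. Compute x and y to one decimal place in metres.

x 1436989.9 m, y 7101781.1 m

Web Mercator is spherical with R = a = 6378137 m.
x = R·λ = 6378137 × 0.225299317 = 1436989.911 m.
y = R·ln tan(π/4 + φ/2) = 6378137 × 1.113456970 = 7101781.100 m.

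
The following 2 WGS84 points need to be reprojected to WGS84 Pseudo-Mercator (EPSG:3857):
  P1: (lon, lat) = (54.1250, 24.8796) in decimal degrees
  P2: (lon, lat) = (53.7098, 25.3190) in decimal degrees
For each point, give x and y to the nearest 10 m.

P1: x 6025170 m, y 2860960 m; P2: x 5978950 m, y 2914980 m

Web Mercator: x = R·λ, y = R·ln tan(π/4+φ/2), R = 6378137 m.
P1 (24.8796°, 54.1250°) → (6025167.439, 2860963.427) m.
P2 (25.3190°, 53.7098°) → (5978947.587, 2914977.740) m.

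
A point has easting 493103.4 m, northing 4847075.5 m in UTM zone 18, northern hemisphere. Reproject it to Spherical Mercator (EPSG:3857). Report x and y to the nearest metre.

Unproject from UTM 18N (λ₀ = -75°) → φ = 43.77670039°, λ = -75.08569952°.
Web Mercator (R = 6378137 m): x = -8358501.837 m, y = 5430950.832 m.

x -8358502 m, y 5430951 m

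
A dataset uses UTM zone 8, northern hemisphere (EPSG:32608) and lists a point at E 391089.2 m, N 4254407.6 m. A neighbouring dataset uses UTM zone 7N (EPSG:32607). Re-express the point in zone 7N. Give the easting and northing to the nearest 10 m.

E 914880 m, N 4264380 m

UTM 8N → geographic: φ = 38.43129972°, λ = -136.24780053°.
UTM 7N (λ₀ = -141°) forward: E = 914883.908 m, N = 4264378.721 m.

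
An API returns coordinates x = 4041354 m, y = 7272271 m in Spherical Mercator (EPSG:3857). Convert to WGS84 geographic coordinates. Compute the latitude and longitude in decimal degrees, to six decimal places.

R = 6378137 m. λ = x/R = 36.30410067°.
φ = 2·arctan(exp(y/R)) − 90° = 2·arctan(3.12735) − 90° = 54.53569780°.

lat 54.535698°, lon 36.304101°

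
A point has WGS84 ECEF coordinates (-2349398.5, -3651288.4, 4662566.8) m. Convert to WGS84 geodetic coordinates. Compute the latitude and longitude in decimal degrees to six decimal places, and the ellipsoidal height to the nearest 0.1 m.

λ = atan2(Y, X) = -122.75899959°; p = √(X²+Y²) = 4341840.7 m.
Bowring's method on WGS84 (a = 6378137 m, b = 6356752.314 m) gives φ = 47.23169975°, h = 4458.084 m.

lat 47.231700°, lon -122.759000°, h 4458.1 m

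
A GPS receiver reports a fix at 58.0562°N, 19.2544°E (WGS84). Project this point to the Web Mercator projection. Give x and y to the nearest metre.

x 2143390 m, y 7979133 m

Web Mercator is spherical with R = a = 6378137 m.
x = R·λ = 6378137 × 0.336052675 = 2143390.004 m.
y = R·ln tan(π/4 + φ/2) = 6378137 × 1.251013059 = 7979132.678 m.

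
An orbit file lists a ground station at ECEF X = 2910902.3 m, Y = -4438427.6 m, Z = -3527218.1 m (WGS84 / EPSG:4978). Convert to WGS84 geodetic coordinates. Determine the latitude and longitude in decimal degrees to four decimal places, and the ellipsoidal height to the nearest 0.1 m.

λ = atan2(Y, X) = -56.74149935°; p = √(X²+Y²) = 5307823.6 m.
Bowring's method on WGS84 (a = 6378137 m, b = 6356752.314 m) gives φ = -33.78290018°, h = 1368.394 m.

lat -33.7829°, lon -56.7415°, h 1368.4 m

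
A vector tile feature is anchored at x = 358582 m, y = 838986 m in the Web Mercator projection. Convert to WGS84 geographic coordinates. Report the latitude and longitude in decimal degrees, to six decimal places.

lat 7.515098°, lon 3.221197°

R = 6378137 m. λ = x/R = 3.22119691°.
φ = 2·arctan(exp(y/R)) − 90° = 2·arctan(1.14058) − 90° = 7.51509830°.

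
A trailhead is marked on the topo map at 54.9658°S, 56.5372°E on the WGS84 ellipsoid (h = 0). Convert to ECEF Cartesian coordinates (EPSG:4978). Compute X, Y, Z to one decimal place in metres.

WGS84: a = 6378137 m, e² = 0.006694380; N(φ) = a/√(1−e²sin²φ) = 6392498.669 m.
X = (N+h)·cosφ·cosλ = 2023462.304 m; Y = (N+h)·cosφ·sinλ = 3061434.870 m; Z = (N(1−e²)+h)·sinφ = -5199198.841 m.

X 2023462.3 m, Y 3061434.9 m, Z -5199198.8 m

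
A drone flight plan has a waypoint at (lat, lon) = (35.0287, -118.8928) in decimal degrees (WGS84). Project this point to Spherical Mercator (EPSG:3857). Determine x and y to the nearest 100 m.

Web Mercator is spherical with R = a = 6378137 m.
x = R·λ = 6378137 × -2.075070817 = -13235085.955 m.
y = R·ln tan(π/4 + φ/2) = 6378137 × 0.653448185 = 4167782.044 m.

x -13235100 m, y 4167800 m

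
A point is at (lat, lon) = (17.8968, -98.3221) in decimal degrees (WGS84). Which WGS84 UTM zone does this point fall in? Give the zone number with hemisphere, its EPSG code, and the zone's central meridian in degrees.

Zone 14N (EPSG:32614), central meridian -99°

UTM zone = ⌊(λ + 180)/6⌋ + 1; -98.3221° ∈ [-102°, -96°) → zone 14.
Hemisphere: N (φ ≥ 0).
Central meridian λ₀ = 6×14 − 183 = -99°.
EPSG code: 32614.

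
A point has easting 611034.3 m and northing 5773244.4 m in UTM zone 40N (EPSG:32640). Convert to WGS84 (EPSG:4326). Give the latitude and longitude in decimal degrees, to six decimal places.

lat 52.098600°, lon 58.621001°

Zone 40N: λ₀ = 57°, k₀ = 0.9996, false easting 500000 m.
Meridian distance M = (N − FN)/k₀ = 5775554.6 m.
Inverse transverse Mercator on WGS84 gives φ = 52.09860002°, λ = 58.62100066°.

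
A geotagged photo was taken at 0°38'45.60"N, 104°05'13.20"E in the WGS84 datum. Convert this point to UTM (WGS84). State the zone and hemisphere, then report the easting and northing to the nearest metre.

Longitude 104.0870° lies in the 6° band [102°, 108°), giving zone 48; latitude is north of the equator, so 48N.
Zone 48 central meridian λ₀ = 6×48 − 183 = 105°; Δλ = -0.9130°.
Transverse Mercator on WGS84 with k₀ = 0.9996 gives E = 398408.046 m, N = 71411.567 m.

Zone 48N: E 398408 m, N 71412 m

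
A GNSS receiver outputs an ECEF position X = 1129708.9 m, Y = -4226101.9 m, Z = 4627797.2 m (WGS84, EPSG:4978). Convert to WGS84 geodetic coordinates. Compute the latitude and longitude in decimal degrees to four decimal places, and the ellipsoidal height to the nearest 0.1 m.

λ = atan2(Y, X) = -75.03380065°; p = √(X²+Y²) = 4374491.9 m.
Bowring's method on WGS84 (a = 6378137 m, b = 6356752.314 m) gives φ = 46.80380005°, h = 1282.541 m.

lat 46.8038°, lon -75.0338°, h 1282.5 m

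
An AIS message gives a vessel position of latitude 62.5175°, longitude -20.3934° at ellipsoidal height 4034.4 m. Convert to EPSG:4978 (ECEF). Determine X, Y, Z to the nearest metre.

X 2767926 m, Y -1029019 m, Z 5638941 m

WGS84: a = 6378137 m, e² = 0.006694380; N(φ) = a/√(1−e²sin²φ) = 6395006.041 m.
X = (N+h)·cosφ·cosλ = 2767925.644 m; Y = (N+h)·cosφ·sinλ = -1029019.395 m; Z = (N(1−e²)+h)·sinφ = 5638940.903 m.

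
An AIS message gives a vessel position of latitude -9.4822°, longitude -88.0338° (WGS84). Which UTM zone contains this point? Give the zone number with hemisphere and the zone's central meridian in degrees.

Zone 16S, central meridian -87°

UTM zone = ⌊(λ + 180)/6⌋ + 1; -88.0338° ∈ [-90°, -84°) → zone 16.
Hemisphere: S (φ < 0).
Central meridian λ₀ = 6×16 − 183 = -87°.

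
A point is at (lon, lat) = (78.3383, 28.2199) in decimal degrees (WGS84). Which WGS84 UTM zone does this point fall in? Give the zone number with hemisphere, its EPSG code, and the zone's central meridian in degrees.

UTM zone = ⌊(λ + 180)/6⌋ + 1; 78.3383° ∈ [78°, 84°) → zone 44.
Hemisphere: N (φ ≥ 0).
Central meridian λ₀ = 6×44 − 183 = 81°.
EPSG code: 32644.

Zone 44N (EPSG:32644), central meridian 81°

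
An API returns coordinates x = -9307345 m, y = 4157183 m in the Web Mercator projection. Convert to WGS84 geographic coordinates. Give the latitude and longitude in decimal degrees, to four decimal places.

lat 34.9507°, lon -83.6093°

R = 6378137 m. λ = x/R = -83.60930268°.
φ = 2·arctan(exp(y/R)) − 90° = 2·arctan(1.91897) − 90° = 34.95069641°.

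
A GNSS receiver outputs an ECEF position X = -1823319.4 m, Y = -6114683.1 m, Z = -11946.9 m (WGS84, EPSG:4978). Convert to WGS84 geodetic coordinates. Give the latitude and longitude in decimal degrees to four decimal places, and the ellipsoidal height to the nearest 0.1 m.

lat -0.1080°, lon -106.6039°, h 2614.3 m

λ = atan2(Y, X) = -106.60389988°; p = √(X²+Y²) = 6380740.0 m.
Bowring's method on WGS84 (a = 6378137 m, b = 6356752.314 m) gives φ = -0.10799961°, h = 2614.268 m.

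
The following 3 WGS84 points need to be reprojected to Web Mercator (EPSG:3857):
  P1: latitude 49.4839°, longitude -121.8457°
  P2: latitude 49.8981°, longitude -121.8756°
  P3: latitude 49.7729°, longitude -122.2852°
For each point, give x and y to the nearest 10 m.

P1: x -13563800 m, y 6357370 m; P2: x -13567130 m, y 6428650 m; P3: x -13612730 m, y 6407040 m

Web Mercator: x = R·λ, y = R·ln tan(π/4+φ/2), R = 6378137 m.
P1 (49.4839°, -121.8457°) → (-13563801.279, 6357371.553) m.
P2 (49.8981°, -121.8756°) → (-13567129.732, 6428647.222) m.
P3 (49.7729°, -122.2852°) → (-13612726.196, 6407038.618) m.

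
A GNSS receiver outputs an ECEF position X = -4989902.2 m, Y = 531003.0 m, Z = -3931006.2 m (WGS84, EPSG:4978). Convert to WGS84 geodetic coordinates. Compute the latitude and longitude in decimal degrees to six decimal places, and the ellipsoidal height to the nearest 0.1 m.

λ = atan2(Y, X) = 173.92570041°; p = √(X²+Y²) = 5018076.1 m.
Bowring's method on WGS84 (a = 6378137 m, b = 6356752.314 m) gives φ = -38.26090026°, h = 4493.202 m.

lat -38.260900°, lon 173.925700°, h 4493.2 m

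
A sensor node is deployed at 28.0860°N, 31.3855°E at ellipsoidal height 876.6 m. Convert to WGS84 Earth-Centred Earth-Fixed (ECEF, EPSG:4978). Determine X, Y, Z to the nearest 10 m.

WGS84: a = 6378137 m, e² = 0.006694380; N(φ) = a/√(1−e²sin²φ) = 6382874.225 m.
X = (N+h)·cosφ·cosλ = 4807951.330 m; Y = (N+h)·cosφ·sinλ = 2933116.167 m; Z = (N(1−e²)+h)·sinφ = 2985329.577 m.

X 4807950 m, Y 2933120 m, Z 2985330 m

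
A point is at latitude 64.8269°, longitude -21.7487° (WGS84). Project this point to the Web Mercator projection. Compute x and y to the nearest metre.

Web Mercator is spherical with R = a = 6378137 m.
x = R·λ = 6378137 × -0.379586423 = -2421054.209 m.
y = R·ln tan(π/4 + φ/2) = 6378137 × 1.499328600 = 9562923.216 m.

x -2421054 m, y 9562923 m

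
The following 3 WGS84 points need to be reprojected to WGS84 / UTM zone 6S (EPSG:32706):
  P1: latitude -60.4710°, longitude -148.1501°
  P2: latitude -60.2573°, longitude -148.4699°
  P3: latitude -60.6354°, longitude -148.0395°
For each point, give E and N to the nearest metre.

UTM zone 6S: λ₀ = -147°, k₀ = 0.9996.
P1 (-60.4710°, -148.1501°) → (436766.308, 3295580.497) m.
P2 (-60.2573°, -148.4699°) → (418654.391, 3319027.276) m.
P3 (-60.6354°, -148.0395°) → (443136.140, 3277372.769) m.

P1: E 436766 m, N 3295580 m; P2: E 418654 m, N 3319027 m; P3: E 443136 m, N 3277373 m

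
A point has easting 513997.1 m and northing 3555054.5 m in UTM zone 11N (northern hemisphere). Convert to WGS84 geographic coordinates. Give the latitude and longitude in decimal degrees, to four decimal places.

Zone 11N: λ₀ = -117°, k₀ = 0.9996, false easting 500000 m.
Meridian distance M = (N − FN)/k₀ = 3556477.1 m.
Inverse transverse Mercator on WGS84 gives φ = 32.13179980°, λ = -116.85159991°.

lat 32.1318°, lon -116.8516°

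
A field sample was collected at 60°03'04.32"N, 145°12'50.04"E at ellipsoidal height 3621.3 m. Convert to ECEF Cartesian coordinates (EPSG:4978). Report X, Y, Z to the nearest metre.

X -2623169 m, Y 1822206 m, Z 5506465 m

WGS84: a = 6378137 m, e² = 0.006694380; N(φ) = a/√(1−e²sin²φ) = 6394225.812 m.
X = (N+h)·cosφ·cosλ = -2623168.959 m; Y = (N+h)·cosφ·sinλ = 1822206.292 m; Z = (N(1−e²)+h)·sinφ = 5506464.847 m.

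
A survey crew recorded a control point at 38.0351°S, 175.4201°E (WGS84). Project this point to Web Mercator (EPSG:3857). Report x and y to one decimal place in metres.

Web Mercator is spherical with R = a = 6378137 m.
x = R·λ = 6378137 × 3.061658319 = 19527676.207 m.
y = R·ln tan(π/4 + φ/2) = 6378137 × -0.718765598 = -4584385.453 m.

x 19527676.2 m, y -4584385.5 m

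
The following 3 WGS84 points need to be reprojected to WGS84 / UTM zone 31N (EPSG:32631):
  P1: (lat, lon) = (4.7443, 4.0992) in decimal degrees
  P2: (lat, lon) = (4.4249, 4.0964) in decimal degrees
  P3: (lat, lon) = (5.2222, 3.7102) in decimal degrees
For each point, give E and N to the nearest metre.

P1: E 621905 m, N 524496 m; P2: E 621648 m, N 489184 m; P3: E 578704 m, N 577270 m

UTM zone 31N: λ₀ = 3°, k₀ = 0.9996.
P1 (4.7443°, 4.0992°) → (621904.578, 524496.441) m.
P2 (4.4249°, 4.0964°) → (621648.030, 489183.961) m.
P3 (5.2222°, 3.7102°) → (578703.630, 577270.429) m.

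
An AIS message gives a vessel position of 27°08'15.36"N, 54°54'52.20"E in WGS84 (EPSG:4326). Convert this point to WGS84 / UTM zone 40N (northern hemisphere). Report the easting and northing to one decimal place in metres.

Zone 40 central meridian λ₀ = 6×40 − 183 = 57°; Δλ = -2.0855°.
Transverse Mercator on WGS84 with k₀ = 0.9996 gives E = 293312.327 m, N = 3003392.126 m.

E 293312.3 m, N 3003392.1 m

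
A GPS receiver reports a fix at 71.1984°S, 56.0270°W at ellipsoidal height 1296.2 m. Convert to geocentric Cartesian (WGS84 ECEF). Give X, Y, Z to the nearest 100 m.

X 1152400 m, Y -1710200 m, Z -6016700 m

WGS84: a = 6378137 m, e² = 0.006694380; N(φ) = a/√(1−e²sin²φ) = 6397354.795 m.
X = (N+h)·cosφ·cosλ = 1152381.309 m; Y = (N+h)·cosφ·sinλ = -1710213.421 m; Z = (N(1−e²)+h)·sinφ = -6016679.521 m.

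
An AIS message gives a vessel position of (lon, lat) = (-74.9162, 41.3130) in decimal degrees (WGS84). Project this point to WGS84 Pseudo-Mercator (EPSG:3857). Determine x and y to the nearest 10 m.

x -8339630 m, y 5058620 m

Web Mercator is spherical with R = a = 6378137 m.
x = R·λ = 6378137 × -1.307534353 = -8339633.236 m.
y = R·ln tan(π/4 + φ/2) = 6378137 × 0.793118632 = 5058619.292 m.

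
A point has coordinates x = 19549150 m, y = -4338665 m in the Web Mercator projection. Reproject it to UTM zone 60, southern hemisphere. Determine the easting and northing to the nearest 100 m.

Web Mercator inverse (R = 6378137 m) → φ = -36.27599778°, λ = 175.61300237°.
UTM 60S forward: E = 375426.550 m, N = 5984546.413 m.

E 375400 m, N 5984500 m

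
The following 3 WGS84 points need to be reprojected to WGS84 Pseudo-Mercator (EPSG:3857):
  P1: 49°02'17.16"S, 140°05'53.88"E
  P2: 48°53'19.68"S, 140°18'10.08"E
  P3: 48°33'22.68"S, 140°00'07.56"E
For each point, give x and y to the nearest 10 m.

Web Mercator: x = R·λ, y = R·ln tan(π/4+φ/2), R = 6378137 m.
P1 (-49.0381°, 140.0983°) → (15595671.417, -6281328.641) m.
P2 (-48.8888°, 140.3028°) → (15618436.253, -6256014.101) m.
P3 (-48.5563°, 140.0021°) → (15584962.482, -6199907.409) m.

P1: x 15595670 m, y -6281330 m; P2: x 15618440 m, y -6256010 m; P3: x 15584960 m, y -6199910 m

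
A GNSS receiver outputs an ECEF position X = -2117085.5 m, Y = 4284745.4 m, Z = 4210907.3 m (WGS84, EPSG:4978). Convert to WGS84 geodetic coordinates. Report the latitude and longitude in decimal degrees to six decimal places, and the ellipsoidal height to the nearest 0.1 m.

lat 41.573700°, lon 116.293900°, h 916.2 m

λ = atan2(Y, X) = 116.29389997°; p = √(X²+Y²) = 4779235.7 m.
Bowring's method on WGS84 (a = 6378137 m, b = 6356752.314 m) gives φ = 41.57370003°, h = 916.236 m.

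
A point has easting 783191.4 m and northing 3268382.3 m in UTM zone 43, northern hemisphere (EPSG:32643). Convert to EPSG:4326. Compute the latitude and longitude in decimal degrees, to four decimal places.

lat 29.5130°, lon 77.9214°

Zone 43N: λ₀ = 75°, k₀ = 0.9996, false easting 500000 m.
Meridian distance M = (N − FN)/k₀ = 3269690.2 m.
Inverse transverse Mercator on WGS84 gives φ = 29.51299975°, λ = 77.92139971°.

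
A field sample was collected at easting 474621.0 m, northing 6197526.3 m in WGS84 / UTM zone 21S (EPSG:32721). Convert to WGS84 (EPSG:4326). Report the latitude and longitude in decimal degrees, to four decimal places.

lat -34.3633°, lon -57.2760°

Zone 21S: λ₀ = -57°, k₀ = 0.9996, false easting 500000 m, false northing 10000000 m.
Meridian distance M = (N − FN)/k₀ = -3803995.3 m.
Inverse transverse Mercator on WGS84 gives φ = -34.36330039°, λ = -57.27599981°.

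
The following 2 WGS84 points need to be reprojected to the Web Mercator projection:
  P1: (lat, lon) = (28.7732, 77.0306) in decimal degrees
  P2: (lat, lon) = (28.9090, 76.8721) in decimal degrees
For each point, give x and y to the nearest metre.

P1: x 8575007 m, y 3346811 m; P2: x 8557363 m, y 3364069 m

Web Mercator: x = R·λ, y = R·ln tan(π/4+φ/2), R = 6378137 m.
P1 (28.7732°, 77.0306°) → (8575007.168, 3346811.025) m.
P2 (28.9090°, 76.8721°) → (8557363.028, 3364068.865) m.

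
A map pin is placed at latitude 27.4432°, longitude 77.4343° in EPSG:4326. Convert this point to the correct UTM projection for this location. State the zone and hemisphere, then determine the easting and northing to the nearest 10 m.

Zone 43N: E 740610 m, N 3037880 m

Longitude 77.4343° lies in the 6° band [72°, 78°), giving zone 43; latitude is north of the equator, so 43N.
Zone 43 central meridian λ₀ = 6×43 − 183 = 75°; Δλ = +2.4343°.
Transverse Mercator on WGS84 with k₀ = 0.9996 gives E = 740607.415 m, N = 3037881.828 m.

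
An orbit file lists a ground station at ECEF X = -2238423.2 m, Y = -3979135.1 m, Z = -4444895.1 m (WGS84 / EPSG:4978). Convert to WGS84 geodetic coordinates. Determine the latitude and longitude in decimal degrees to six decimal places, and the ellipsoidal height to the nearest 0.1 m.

λ = atan2(Y, X) = -119.35950040°; p = √(X²+Y²) = 4565528.9 m.
Bowring's method on WGS84 (a = 6378137 m, b = 6356752.314 m) gives φ = -44.42520013°, h = 4198.917 m.

lat -44.425200°, lon -119.359500°, h 4198.9 m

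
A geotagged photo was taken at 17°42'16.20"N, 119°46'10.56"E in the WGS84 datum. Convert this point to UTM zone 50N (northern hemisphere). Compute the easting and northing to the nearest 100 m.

E 793800 m, N 1959700 m

Zone 50 central meridian λ₀ = 6×50 − 183 = 117°; Δλ = +2.7696°.
Transverse Mercator on WGS84 with k₀ = 0.9996 gives E = 793775.466 m, N = 1959653.539 m.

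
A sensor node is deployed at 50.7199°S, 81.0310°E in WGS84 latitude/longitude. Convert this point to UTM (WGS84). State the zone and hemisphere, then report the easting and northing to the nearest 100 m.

Zone 44S: E 502200 m, N 4381300 m

Longitude 81.0310° lies in the 6° band [78°, 84°), giving zone 44; latitude is south of the equator, so 44S.
Zone 44 central meridian λ₀ = 6×44 − 183 = 81°; Δλ = +0.0310°.
Transverse Mercator on WGS84 with k₀ = 0.9996 gives E = 502188.328 m, N = 4381322.080 m.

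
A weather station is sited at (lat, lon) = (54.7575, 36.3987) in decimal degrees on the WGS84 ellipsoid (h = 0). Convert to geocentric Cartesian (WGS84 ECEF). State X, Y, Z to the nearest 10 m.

X 2969040 m, Y 2188860 m, Z 5185850 m

WGS84: a = 6378137 m, e² = 0.006694380; N(φ) = a/√(1−e²sin²φ) = 6392425.115 m.
X = (N+h)·cosφ·cosλ = 2969040.518 m; Y = (N+h)·cosφ·sinλ = 2188861.476 m; Z = (N(1−e²)+h)·sinφ = 5185852.840 m.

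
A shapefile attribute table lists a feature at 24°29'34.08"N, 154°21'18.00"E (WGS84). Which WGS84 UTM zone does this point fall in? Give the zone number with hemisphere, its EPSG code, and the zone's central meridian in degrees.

Zone 56N (EPSG:32656), central meridian 153°

UTM zone = ⌊(λ + 180)/6⌋ + 1; 154.3550° ∈ [150°, 156°) → zone 56.
Hemisphere: N (φ ≥ 0).
Central meridian λ₀ = 6×56 − 183 = 153°.
EPSG code: 32656.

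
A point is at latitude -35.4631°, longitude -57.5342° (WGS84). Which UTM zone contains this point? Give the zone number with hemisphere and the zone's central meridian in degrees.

UTM zone = ⌊(λ + 180)/6⌋ + 1; -57.5342° ∈ [-60°, -54°) → zone 21.
Hemisphere: S (φ < 0).
Central meridian λ₀ = 6×21 − 183 = -57°.

Zone 21S, central meridian -57°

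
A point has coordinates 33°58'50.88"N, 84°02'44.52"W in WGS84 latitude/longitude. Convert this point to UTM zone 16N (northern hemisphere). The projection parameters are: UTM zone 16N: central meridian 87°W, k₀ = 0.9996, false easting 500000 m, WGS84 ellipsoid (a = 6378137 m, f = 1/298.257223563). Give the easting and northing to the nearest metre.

Zone 16 central meridian λ₀ = 6×16 − 183 = -87°; Δλ = +2.9543°.
Transverse Mercator on WGS84 with k₀ = 0.9996 gives E = 772930.301 m, N = 3763961.992 m.

E 772930 m, N 3763962 m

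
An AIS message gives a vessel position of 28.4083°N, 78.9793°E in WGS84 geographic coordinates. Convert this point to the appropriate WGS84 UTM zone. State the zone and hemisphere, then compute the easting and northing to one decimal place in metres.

Longitude 78.9793° lies in the 6° band [78°, 84°), giving zone 44; latitude is north of the equator, so 44N.
Zone 44 central meridian λ₀ = 6×44 − 183 = 81°; Δλ = -2.0207°.
Transverse Mercator on WGS84 with k₀ = 0.9996 gives E = 302050.966 m, N = 3144094.313 m.

Zone 44N: E 302051.0 m, N 3144094.3 m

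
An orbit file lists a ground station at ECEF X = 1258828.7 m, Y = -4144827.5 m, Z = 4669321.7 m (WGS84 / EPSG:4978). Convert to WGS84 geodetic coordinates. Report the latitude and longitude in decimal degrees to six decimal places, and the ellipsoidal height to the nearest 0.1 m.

λ = atan2(Y, X) = -73.10589979°; p = √(X²+Y²) = 4331771.5 m.
Bowring's method on WGS84 (a = 6378137 m, b = 6356752.314 m) gives φ = 47.33940017°, h = 2590.869 m.

lat 47.339400°, lon -73.105900°, h 2590.9 m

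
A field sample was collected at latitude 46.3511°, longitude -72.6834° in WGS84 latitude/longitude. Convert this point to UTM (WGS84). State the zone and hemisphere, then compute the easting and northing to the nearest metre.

Zone 18N: E 678240 m, N 5135666 m

Longitude -72.6834° lies in the 6° band [-78°, -72°), giving zone 18; latitude is north of the equator, so 18N.
Zone 18 central meridian λ₀ = 6×18 − 183 = -75°; Δλ = +2.3166°.
Transverse Mercator on WGS84 with k₀ = 0.9996 gives E = 678239.508 m, N = 5135666.310 m.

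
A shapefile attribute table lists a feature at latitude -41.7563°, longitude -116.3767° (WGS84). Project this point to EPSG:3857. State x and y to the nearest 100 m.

Web Mercator is spherical with R = a = 6378137 m.
x = R·λ = 6378137 × -2.031156588 = -12954994.984 m.
y = R·ln tan(π/4 + φ/2) = 6378137 × -0.803454674 = -5124543.981 m.

x -12955000 m, y -5124500 m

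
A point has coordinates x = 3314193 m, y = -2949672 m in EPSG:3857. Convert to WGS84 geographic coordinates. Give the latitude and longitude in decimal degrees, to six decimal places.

R = 6378137 m. λ = x/R = 29.77190226°.
φ = 2·arctan(exp(y/R)) − 90° = 2·arctan(0.62973) − 90° = -25.60039709°.

lat -25.600397°, lon 29.771902°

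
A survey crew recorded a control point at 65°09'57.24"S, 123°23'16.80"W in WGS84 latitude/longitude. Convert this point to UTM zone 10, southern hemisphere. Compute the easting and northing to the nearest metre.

Zone 10 central meridian λ₀ = 6×10 − 183 = -123°; Δλ = -0.3880°.
Transverse Mercator on WGS84 with k₀ = 0.9996 gives E = 481816.859 m, N = 2773000.112 m.

E 481817 m, N 2773000 m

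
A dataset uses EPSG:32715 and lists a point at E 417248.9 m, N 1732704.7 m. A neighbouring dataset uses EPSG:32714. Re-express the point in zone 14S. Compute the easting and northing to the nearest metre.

UTM 15S → geographic: φ = -74.47799990°, λ = -95.77120054°.
UTM 14S (λ₀ = -99°) forward: E = 596403.988 m, N = 1732015.278 m.

E 596404 m, N 1732015 m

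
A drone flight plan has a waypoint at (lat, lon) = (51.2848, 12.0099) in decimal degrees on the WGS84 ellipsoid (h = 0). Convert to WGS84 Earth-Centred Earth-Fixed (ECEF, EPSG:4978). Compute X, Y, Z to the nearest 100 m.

WGS84: a = 6378137 m, e² = 0.006694380; N(φ) = a/√(1−e²sin²φ) = 6391174.308 m.
X = (N+h)·cosφ·cosλ = 3909862.370 m; Y = (N+h)·cosφ·sinλ = 831773.026 m; Z = (N(1−e²)+h)·sinφ = 4953422.907 m.

X 3909900 m, Y 831800 m, Z 4953400 m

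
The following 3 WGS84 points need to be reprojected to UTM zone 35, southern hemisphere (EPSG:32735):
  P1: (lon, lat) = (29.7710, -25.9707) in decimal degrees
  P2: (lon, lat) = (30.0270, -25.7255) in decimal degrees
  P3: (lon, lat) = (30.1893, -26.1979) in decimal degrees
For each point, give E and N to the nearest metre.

UTM zone 35S: λ₀ = 27°, k₀ = 0.9996.
P1 (-25.9707°, 29.7710°) → (777451.116, 7124621.394) m.
P2 (-25.7255°, 30.0270°) → (803724.321, 7151230.089) m.
P3 (-26.1979°, 30.1893°) → (818742.159, 7098480.620) m.

P1: E 777451 m, N 7124621 m; P2: E 803724 m, N 7151230 m; P3: E 818742 m, N 7098481 m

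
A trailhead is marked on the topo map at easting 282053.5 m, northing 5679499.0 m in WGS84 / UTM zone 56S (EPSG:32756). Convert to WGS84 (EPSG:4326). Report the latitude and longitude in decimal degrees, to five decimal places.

Zone 56S: λ₀ = 153°, k₀ = 0.9996, false easting 500000 m, false northing 10000000 m.
Meridian distance M = (N − FN)/k₀ = -4322229.9 m.
Inverse transverse Mercator on WGS84 gives φ = -39.00640029°, λ = 150.48300024°.

lat -39.00640°, lon 150.48300°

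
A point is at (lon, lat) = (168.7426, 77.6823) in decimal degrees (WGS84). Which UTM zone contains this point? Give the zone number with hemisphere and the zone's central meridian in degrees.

Zone 59N, central meridian 171°

UTM zone = ⌊(λ + 180)/6⌋ + 1; 168.7426° ∈ [168°, 174°) → zone 59.
Hemisphere: N (φ ≥ 0).
Central meridian λ₀ = 6×59 − 183 = 171°.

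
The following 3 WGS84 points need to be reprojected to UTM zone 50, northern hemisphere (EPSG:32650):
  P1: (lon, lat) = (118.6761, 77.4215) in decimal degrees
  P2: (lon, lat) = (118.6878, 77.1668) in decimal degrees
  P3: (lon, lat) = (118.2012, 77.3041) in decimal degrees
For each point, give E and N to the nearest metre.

P1: E 540742 m, N 8594392 m; P2: E 541843 m, N 8565988 m; P3: E 529468 m, N 8581010 m

UTM zone 50N: λ₀ = 117°, k₀ = 0.9996.
P1 (77.4215°, 118.6761°) → (540742.016, 8594391.704) m.
P2 (77.1668°, 118.6878°) → (541843.034, 8565987.816) m.
P3 (77.3041°, 118.2012°) → (529468.156, 8581010.109) m.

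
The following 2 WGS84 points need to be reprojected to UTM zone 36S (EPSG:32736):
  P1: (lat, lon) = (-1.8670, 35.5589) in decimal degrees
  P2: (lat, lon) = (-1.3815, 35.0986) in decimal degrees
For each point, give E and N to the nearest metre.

UTM zone 36S: λ₀ = 33°, k₀ = 0.9996.
P1 (-1.8670°, 35.5589°) → (784686.450, 9793432.450) m.
P2 (-1.3815°, 35.0986°) → (733506.721, 9847199.308) m.

P1: E 784686 m, N 9793432 m; P2: E 733507 m, N 9847199 m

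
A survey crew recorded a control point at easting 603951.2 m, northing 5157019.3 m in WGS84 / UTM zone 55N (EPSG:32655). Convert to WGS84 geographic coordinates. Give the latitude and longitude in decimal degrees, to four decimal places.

Zone 55N: λ₀ = 147°, k₀ = 0.9996, false easting 500000 m.
Meridian distance M = (N − FN)/k₀ = 5159082.9 m.
Inverse transverse Mercator on WGS84 gives φ = 46.55870004°, λ = 148.35619964°.

lat 46.5587°, lon 148.3562°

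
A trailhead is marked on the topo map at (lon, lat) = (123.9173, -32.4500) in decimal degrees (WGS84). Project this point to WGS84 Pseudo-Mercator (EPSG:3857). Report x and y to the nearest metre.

Web Mercator is spherical with R = a = 6378137 m.
x = R·λ = 6378137 × 2.162764885 = 13794410.736 m.
y = R·ln tan(π/4 + φ/2) = 6378137 × -0.599317035 = -3822526.155 m.

x 13794411 m, y -3822526 m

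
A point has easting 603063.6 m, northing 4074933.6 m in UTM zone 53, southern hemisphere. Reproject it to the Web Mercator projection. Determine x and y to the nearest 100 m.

Unproject from UTM 53S (λ₀ = 135°) → φ = -53.46450006°, λ = 136.55250056°.
Web Mercator (R = 6378137 m): x = 15200954.829 m, y = -7069384.337 m.

x 15201000 m, y -7069400 m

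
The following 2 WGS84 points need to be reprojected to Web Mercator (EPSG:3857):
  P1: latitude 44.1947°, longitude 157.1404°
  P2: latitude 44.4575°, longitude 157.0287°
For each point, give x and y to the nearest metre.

P1: x 17492789 m, y 5495622 m; P2: x 17480355 m, y 5536516 m

Web Mercator: x = R·λ, y = R·ln tan(π/4+φ/2), R = 6378137 m.
P1 (44.1947°, 157.1404°) → (17492789.311, 5495622.061) m.
P2 (44.4575°, 157.0287°) → (17480354.924, 5536516.496) m.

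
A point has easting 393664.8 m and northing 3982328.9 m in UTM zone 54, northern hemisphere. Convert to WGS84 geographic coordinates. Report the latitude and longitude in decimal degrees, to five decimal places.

Zone 54N: λ₀ = 141°, k₀ = 0.9996, false easting 500000 m.
Meridian distance M = (N − FN)/k₀ = 3983922.5 m.
Inverse transverse Mercator on WGS84 gives φ = 35.97960021°, λ = 139.82050055°.

lat 35.97960°, lon 139.82050°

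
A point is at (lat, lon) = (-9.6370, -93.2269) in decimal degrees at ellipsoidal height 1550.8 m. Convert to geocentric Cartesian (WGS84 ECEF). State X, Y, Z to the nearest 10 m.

X -354080 m, Y -6280270 m, Z -1060950 m

WGS84: a = 6378137 m, e² = 0.006694380; N(φ) = a/√(1−e²sin²φ) = 6378735.376 m.
X = (N+h)·cosφ·cosλ = -354079.723 m; Y = (N+h)·cosφ·sinλ = -6280274.925 m; Z = (N(1−e²)+h)·sinφ = -1060946.124 m.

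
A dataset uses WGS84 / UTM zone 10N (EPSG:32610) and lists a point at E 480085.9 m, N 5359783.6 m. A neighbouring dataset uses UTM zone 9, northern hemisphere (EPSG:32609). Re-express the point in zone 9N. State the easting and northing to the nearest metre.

UTM 10N → geographic: φ = 48.39090024°, λ = -123.26899966°.
UTM 9N (λ₀ = -129°) forward: E = 924183.566 m, N = 5375635.577 m.

E 924184 m, N 5375636 m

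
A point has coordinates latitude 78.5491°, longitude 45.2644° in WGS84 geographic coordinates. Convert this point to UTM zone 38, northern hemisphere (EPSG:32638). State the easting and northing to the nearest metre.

E 505860 m, N 8719664 m

Zone 38 central meridian λ₀ = 6×38 − 183 = 45°; Δλ = +0.2644°.
Transverse Mercator on WGS84 with k₀ = 0.9996 gives E = 505859.767 m, N = 8719663.878 m.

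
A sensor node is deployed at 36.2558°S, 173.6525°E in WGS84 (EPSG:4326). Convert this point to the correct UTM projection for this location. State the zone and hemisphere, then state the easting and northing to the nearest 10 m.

Longitude 173.6525° lies in the 6° band [168°, 174°), giving zone 59; latitude is south of the equator, so 59S.
Zone 59 central meridian λ₀ = 6×59 − 183 = 171°; Δλ = +2.6525°.
Transverse Mercator on WGS84 with k₀ = 0.9996 gives E = 738314.895 m, N = 5984415.291 m.

Zone 59S: E 738310 m, N 5984420 m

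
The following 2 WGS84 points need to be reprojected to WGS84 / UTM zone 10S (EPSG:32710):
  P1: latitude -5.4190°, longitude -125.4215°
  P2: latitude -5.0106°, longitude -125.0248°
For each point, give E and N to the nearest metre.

UTM zone 10S: λ₀ = -123°, k₀ = 0.9996.
P1 (-5.4190°, -125.4215°) → (231664.934, 9400484.038) m.
P2 (-5.0106°, -125.0248°) → (275499.401, 9445817.420) m.

P1: E 231665 m, N 9400484 m; P2: E 275499 m, N 9445817 m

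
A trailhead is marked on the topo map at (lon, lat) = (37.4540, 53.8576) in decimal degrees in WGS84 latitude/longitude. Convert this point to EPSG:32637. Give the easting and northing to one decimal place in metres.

Zone 37 central meridian λ₀ = 6×37 − 183 = 39°; Δλ = -1.5460°.
Transverse Mercator on WGS84 with k₀ = 0.9996 gives E = 398318.612 m, N = 5968786.294 m.

E 398318.6 m, N 5968786.3 m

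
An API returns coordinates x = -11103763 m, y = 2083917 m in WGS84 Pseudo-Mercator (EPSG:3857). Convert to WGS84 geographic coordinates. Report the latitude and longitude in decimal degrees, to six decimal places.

R = 6378137 m. λ = x/R = -99.74680014°.
φ = 2·arctan(exp(y/R)) − 90° = 2·arctan(1.38642) − 90° = 18.39570046°.

lat 18.395700°, lon -99.746800°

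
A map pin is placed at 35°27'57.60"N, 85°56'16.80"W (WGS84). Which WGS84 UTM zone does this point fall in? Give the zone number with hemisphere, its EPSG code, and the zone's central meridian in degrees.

Zone 16N (EPSG:32616), central meridian -87°

UTM zone = ⌊(λ + 180)/6⌋ + 1; -85.9380° ∈ [-90°, -84°) → zone 16.
Hemisphere: N (φ ≥ 0).
Central meridian λ₀ = 6×16 − 183 = -87°.
EPSG code: 32616.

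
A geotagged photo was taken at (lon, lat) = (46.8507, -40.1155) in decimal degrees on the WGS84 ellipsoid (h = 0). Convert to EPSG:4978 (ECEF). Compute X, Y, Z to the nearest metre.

X 3340487 m, Y 3563571 m, Z -4087801 m

WGS84: a = 6378137 m, e² = 0.006694380; N(φ) = a/√(1−e²sin²φ) = 6387018.740 m.
X = (N+h)·cosφ·cosλ = 3340486.949 m; Y = (N+h)·cosφ·sinλ = 3563571.199 m; Z = (N(1−e²)+h)·sinφ = -4087801.492 m.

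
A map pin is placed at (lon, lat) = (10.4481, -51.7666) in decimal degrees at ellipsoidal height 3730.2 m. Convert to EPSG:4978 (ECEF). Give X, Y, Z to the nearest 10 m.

X 3892080 m, Y 717710 m, Z -4989700 m

WGS84: a = 6378137 m, e² = 0.006694380; N(φ) = a/√(1−e²sin²φ) = 6391350.272 m.
X = (N+h)·cosφ·cosλ = 3892080.071 m; Y = (N+h)·cosφ·sinλ = 717708.363 m; Z = (N(1−e²)+h)·sinφ = -4989703.480 m.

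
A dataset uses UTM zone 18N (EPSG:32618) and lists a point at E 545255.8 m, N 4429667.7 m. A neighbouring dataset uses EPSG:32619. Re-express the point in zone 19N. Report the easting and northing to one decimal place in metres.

UTM 18N → geographic: φ = 40.01599971°, λ = -74.46969995°.
UTM 19N (λ₀ = -69°) forward: E = 33093.488 m, N = 4443887.120 m.

E 33093.5 m, N 4443887.1 m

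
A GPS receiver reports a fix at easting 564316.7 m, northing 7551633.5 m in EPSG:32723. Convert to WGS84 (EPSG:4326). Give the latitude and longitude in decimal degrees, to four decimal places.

Zone 23S: λ₀ = -45°, k₀ = 0.9996, false easting 500000 m, false northing 10000000 m.
Meridian distance M = (N − FN)/k₀ = -2449346.2 m.
Inverse transverse Mercator on WGS84 gives φ = -22.13919996°, λ = -44.37630037°.

lat -22.1392°, lon -44.3763°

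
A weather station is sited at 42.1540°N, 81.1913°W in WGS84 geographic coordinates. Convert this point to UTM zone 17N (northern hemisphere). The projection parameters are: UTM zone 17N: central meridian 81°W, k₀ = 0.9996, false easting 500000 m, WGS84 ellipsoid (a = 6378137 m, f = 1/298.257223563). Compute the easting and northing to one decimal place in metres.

E 484195.2 m, N 4666892.6 m

Zone 17 central meridian λ₀ = 6×17 − 183 = -81°; Δλ = -0.1913°.
Transverse Mercator on WGS84 with k₀ = 0.9996 gives E = 484195.243 m, N = 4666892.606 m.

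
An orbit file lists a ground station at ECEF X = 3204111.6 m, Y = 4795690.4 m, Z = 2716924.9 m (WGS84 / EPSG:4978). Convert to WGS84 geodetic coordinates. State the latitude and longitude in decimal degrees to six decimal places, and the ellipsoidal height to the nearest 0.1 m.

λ = atan2(Y, X) = 56.25219944°; p = √(X²+Y²) = 5767579.9 m.
Bowring's method on WGS84 (a = 6378137 m, b = 6356752.314 m) gives φ = 25.37230033°, h = 1235.821 m.

lat 25.372300°, lon 56.252199°, h 1235.8 m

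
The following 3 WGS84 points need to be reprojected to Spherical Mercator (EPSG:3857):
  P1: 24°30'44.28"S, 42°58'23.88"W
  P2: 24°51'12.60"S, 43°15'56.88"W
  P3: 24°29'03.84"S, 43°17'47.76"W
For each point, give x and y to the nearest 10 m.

P1: x -4783770 m, y -2815960 m; P2: x -4816330 m, y -2857760 m; P3: x -4819760 m, y -2812550 m

Web Mercator: x = R·λ, y = R·ln tan(π/4+φ/2), R = 6378137 m.
P1 (-24.5123°, -42.9733°) → (-4783765.874, -2815959.518) m.
P2 (-24.8535°, -43.2658°) → (-4816326.825, -2857761.099) m.
P3 (-24.4844°, -43.2966°) → (-4819755.465, -2812546.435) m.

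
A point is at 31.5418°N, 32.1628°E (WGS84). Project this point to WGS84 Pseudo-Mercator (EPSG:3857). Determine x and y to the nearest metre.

Web Mercator is spherical with R = a = 6378137 m.
x = R·λ = 6378137 × 0.561346757 = 3580346.518 m.
y = R·ln tan(π/4 + φ/2) = 6378137 × 0.580626271 = 3703313.900 m.

x 3580347 m, y 3703314 m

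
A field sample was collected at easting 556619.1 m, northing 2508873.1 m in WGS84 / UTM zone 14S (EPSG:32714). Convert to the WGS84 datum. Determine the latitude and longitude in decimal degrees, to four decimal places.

lat -67.5305°, lon -97.6724°

Zone 14S: λ₀ = -99°, k₀ = 0.9996, false easting 500000 m, false northing 10000000 m.
Meridian distance M = (N − FN)/k₀ = -7494124.5 m.
Inverse transverse Mercator on WGS84 gives φ = -67.53049968°, λ = -97.67240073°.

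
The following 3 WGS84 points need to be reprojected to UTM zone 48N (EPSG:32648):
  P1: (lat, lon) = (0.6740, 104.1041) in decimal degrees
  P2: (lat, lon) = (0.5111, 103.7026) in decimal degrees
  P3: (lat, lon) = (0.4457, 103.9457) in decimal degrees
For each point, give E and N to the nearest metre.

P1: E 400312 m, N 74506 m; P2: E 355625 m, N 56507 m; P3: E 382680 m, N 49272 m

UTM zone 48N: λ₀ = 105°, k₀ = 0.9996.
P1 (0.6740°, 104.1041°) → (400311.523, 74506.454) m.
P2 (0.5111°, 103.7026°) → (355625.149, 56506.505) m.
P3 (0.4457°, 103.9457°) → (382679.668, 49271.649) m.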